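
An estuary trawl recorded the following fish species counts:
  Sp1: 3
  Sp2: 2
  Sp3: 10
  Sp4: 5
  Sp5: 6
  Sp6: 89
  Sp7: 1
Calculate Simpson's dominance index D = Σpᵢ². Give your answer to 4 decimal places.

0.6017

Total N = 3+2+10+5+6+89+1 = 116, so the proportions are 0.025862, 0.017241, 0.086207, 0.043103, 0.051724, 0.767241, 0.008621 (working shown to 6 dp, full precision carried).
D = 0.025862² + 0.017241² + 0.086207² + 0.043103² + 0.051724² + 0.767241² + 0.008621² = 0.000669 + 0.000297 + 0.007432 + 0.001858 + 0.002675 + 0.588659 + 0.000074 = 0.601665.
To 4 decimal places, D = 0.6017.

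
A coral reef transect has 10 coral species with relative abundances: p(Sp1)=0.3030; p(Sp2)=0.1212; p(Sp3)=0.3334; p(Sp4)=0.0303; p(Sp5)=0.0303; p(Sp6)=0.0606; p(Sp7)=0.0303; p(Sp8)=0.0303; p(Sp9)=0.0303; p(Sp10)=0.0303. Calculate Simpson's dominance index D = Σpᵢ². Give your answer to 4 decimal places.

0.2268

D = 0.303² + 0.1212² + 0.3334² + 0.0303² + 0.0303² + 0.0606² + 0.0303² + 0.0303² + 0.0303² + 0.0303² = 0.091809 + 0.014689 + 0.111156 + 0.000918 + 0.000918 + 0.003672 + 0.000918 + 0.000918 + 0.000918 + 0.000918 = 0.226835 (working shown to 6 dp, full precision carried).
To 4 decimal places, D = 0.2268.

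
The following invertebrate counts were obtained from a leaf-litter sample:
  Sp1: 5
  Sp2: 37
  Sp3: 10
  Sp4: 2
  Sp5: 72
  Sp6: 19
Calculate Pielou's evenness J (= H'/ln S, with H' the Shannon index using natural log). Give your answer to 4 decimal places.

Total N = 5+37+10+2+72+19 = 145, so the proportions are 0.034483, 0.255172, 0.068966, 0.013793, 0.496552, 0.131034 (working shown to 6 dp, full precision carried).
H' = −Σ pᵢ ln pᵢ = −((-0.116114) + (-0.348519) + (-0.184424) + (-0.059084) + (-0.347620) + (-0.266301)) = 1.322061.
With S = 6 species, ln S = 1.791759, so J = 1.322061/1.791759 = 0.737856, i.e. 0.7379 to 4 decimal places.

0.7379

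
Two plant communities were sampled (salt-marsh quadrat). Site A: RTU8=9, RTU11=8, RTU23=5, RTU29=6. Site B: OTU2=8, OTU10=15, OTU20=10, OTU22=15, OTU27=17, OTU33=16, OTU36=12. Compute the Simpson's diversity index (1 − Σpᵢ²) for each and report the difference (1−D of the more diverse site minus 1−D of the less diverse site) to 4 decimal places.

Site A: N=28, proportions 0.321429, 0.285714, 0.178571, 0.214286, giving 1−D = 0.737245 (working shown to 6 dp, full precision carried).
Site B: N=93, proportions 0.086022, 0.16129, 0.107527, 0.16129, 0.182796, 0.172043, 0.129032, giving 1−D = 0.849347.
Difference = |0.737245 − 0.849347| = 0.112102, i.e. 0.1121 to 4 decimal places.

0.1121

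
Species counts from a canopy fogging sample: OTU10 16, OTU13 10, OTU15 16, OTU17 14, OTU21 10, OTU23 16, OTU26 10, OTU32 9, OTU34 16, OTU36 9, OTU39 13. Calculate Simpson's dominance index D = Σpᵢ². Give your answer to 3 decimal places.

Total N = 16+10+16+14+10+16+10+9+16+9+13 = 139, so the proportions are 0.11511, 0.07194, 0.11511, 0.10072, 0.07194, 0.11511, 0.07194, 0.06475, 0.11511, 0.06475, 0.09353 (working shown to 5 dp, full precision carried).
D = 0.11511² + 0.07194² + 0.11511² + 0.10072² + 0.07194² + 0.11511² + 0.07194² + 0.06475² + 0.11511² + 0.06475² + 0.09353² = 0.01325 + 0.00518 + 0.01325 + 0.01014 + 0.00518 + 0.01325 + 0.00518 + 0.00419 + 0.01325 + 0.00419 + 0.00875 = 0.09580.
To 3 decimal places, D = 0.096.

0.096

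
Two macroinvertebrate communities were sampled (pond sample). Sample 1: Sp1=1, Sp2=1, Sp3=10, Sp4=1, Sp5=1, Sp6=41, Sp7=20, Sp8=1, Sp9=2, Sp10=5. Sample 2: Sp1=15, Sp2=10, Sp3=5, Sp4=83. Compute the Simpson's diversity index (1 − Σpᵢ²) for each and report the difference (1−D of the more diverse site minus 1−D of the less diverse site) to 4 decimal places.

0.2454

Sample 1: N=83, proportions 0.012048, 0.012048, 0.120482, 0.012048, 0.012048, 0.493976, 0.240964, 0.012048, 0.024096, 0.060241, giving 1−D = 0.678473 (working shown to 6 dp, full precision carried).
Sample 2: N=113, proportions 0.132743, 0.088496, 0.044248, 0.734513, giving 1−D = 0.433080.
Difference = |0.678473 − 0.433080| = 0.245393, i.e. 0.2454 to 4 decimal places.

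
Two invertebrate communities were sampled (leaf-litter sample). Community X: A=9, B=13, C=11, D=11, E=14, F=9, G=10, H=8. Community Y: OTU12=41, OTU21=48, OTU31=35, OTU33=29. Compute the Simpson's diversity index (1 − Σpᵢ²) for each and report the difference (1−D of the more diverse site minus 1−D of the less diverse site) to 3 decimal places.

Community X: N=85, proportions 0.10588, 0.15294, 0.12941, 0.12941, 0.16471, 0.10588, 0.11765, 0.09412, giving 1−D = 0.87087 (working shown to 5 dp, full precision carried).
Community Y: N=153, proportions 0.26797, 0.31373, 0.22876, 0.18954, giving 1−D = 0.74151.
Difference = |0.87087 − 0.74151| = 0.12936, i.e. 0.129 to 3 decimal places.

0.129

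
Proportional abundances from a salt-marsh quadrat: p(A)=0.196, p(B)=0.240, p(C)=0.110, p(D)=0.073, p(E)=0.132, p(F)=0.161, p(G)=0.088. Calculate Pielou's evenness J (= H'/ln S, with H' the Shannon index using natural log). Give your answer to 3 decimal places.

0.962

H' = −Σ pᵢ ln pᵢ = −((-0.319410) + (-0.342508) + (-0.242800) + (-0.191063) + (-0.267294) + (-0.294042) + (-0.213877)) = 1.870993 (working shown to 6 dp, full precision carried).
With S = 7 species, ln S = 1.945910, so J = 1.870993/1.945910 = 0.961500, i.e. 0.962 to 3 decimal places.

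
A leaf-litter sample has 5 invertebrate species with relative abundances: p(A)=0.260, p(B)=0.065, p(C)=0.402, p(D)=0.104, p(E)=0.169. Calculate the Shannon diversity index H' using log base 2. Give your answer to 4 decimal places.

Each pᵢ log₂ pᵢ term (working shown to 6 dp, full precision carried): 0.26×(-1.943416)=-0.505288, 0.065×(-3.943416)=-0.256322, 0.402×(-1.314733)=-0.528523, 0.104×(-3.265345)=-0.339596, 0.169×(-2.564905)=-0.433469.
Sum = -2.063198, so H' = 2.0632.

2.0632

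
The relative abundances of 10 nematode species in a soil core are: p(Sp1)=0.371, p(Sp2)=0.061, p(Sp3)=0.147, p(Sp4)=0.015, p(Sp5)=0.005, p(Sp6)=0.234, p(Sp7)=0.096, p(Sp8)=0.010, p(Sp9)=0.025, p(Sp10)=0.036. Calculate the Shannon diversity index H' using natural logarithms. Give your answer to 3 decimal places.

Each pᵢ ln pᵢ term (working shown to 5 dp, full precision carried): 0.371×(-0.99155)=-0.36787, 0.061×(-2.79688)=-0.17061, 0.147×(-1.91732)=-0.28185, 0.015×(-4.19971)=-0.06300, 0.005×(-5.29832)=-0.02649, 0.234×(-1.45243)=-0.33987, 0.096×(-2.34341)=-0.22497, 0.01×(-4.60517)=-0.04605, 0.025×(-3.68888)=-0.09222, 0.036×(-3.32424)=-0.11967.
Sum = -1.73259, so H' = 1.733.

1.733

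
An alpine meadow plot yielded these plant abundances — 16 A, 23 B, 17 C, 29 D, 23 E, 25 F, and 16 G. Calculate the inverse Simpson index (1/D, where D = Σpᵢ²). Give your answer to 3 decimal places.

Total N = 16+23+17+29+23+25+16 = 149, so the proportions are 0.1073826, 0.1543624, 0.114094, 0.1946309, 0.1543624, 0.1677852, 0.1073826 (working shown to 7 dp, full precision carried).
D = 0.1073826² + 0.1543624² + 0.114094² + 0.1946309² + 0.1543624² + 0.1677852² + 0.1073826² = 0.0115310 + 0.0238278 + 0.0130174 + 0.0378812 + 0.0238278 + 0.0281519 + 0.0115310 = 0.1497680.
So 1/D = 6.67699, i.e. 6.677 to 3 decimal places.

6.677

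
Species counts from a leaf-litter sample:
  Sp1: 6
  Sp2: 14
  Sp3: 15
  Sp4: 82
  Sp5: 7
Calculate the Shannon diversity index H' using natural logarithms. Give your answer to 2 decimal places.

Total N = 6+14+15+82+7 = 124, so the proportions are 0.0484, 0.1129, 0.121, 0.6613, 0.0565 (working shown to 4 dp, full precision carried).
Each pᵢ ln pᵢ term: 0.0484×(-3.0285)=-0.1465, 0.1129×(-2.1812)=-0.2463, 0.121×(-2.1122)=-0.2555, 0.6613×(-0.4136)=-0.2735, 0.0565×(-2.8744)=-0.1623.
Sum = -1.0841, so H' = 1.08.

1.08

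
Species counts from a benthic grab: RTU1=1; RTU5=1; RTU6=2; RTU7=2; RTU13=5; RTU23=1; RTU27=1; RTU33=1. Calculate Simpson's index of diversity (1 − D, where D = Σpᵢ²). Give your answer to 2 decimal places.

0.81

Total N = 1+1+2+2+5+1+1+1 = 14, so the proportions are 0.0714, 0.0714, 0.1429, 0.1429, 0.3571, 0.0714, 0.0714, 0.0714 (working shown to 4 dp, full precision carried).
D = 0.0714² + 0.0714² + 0.1429² + 0.1429² + 0.3571² + 0.0714² + 0.0714² + 0.0714² = 0.0051 + 0.0051 + 0.0204 + 0.0204 + 0.1276 + 0.0051 + 0.0051 + 0.0051 = 0.1939.
So 1 − D = 0.8061, i.e. 0.81 to 2 decimal places.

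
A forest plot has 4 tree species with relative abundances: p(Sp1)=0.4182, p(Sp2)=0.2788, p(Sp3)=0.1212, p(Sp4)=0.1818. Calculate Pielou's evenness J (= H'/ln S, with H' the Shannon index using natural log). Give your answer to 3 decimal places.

H' = −Σ pᵢ ln pᵢ = −((-0.36458) + (-0.35610) + (-0.25577) + (-0.30994)) = 1.28640 (working shown to 5 dp, full precision carried).
With S = 4 species, ln S = 1.38629, so J = 1.28640/1.38629 = 0.92794, i.e. 0.928 to 3 decimal places.

0.928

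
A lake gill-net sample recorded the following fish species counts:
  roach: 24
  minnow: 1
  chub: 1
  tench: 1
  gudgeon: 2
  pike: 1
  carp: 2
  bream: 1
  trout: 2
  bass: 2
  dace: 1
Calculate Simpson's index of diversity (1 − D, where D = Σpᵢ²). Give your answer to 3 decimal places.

Total N = 24+1+1+1+2+1+2+1+2+2+1 = 38, so the proportions are 0.63158, 0.02632, 0.02632, 0.02632, 0.05263, 0.02632, 0.05263, 0.02632, 0.05263, 0.05263, 0.02632 (working shown to 5 dp, full precision carried).
D = 0.63158² + 0.02632² + 0.02632² + 0.02632² + 0.05263² + 0.02632² + 0.05263² + 0.02632² + 0.05263² + 0.05263² + 0.02632² = 0.39889 + 0.00069 + 0.00069 + 0.00069 + 0.00277 + 0.00069 + 0.00277 + 0.00069 + 0.00277 + 0.00277 + 0.00069 = 0.41413.
So 1 − D = 0.58587, i.e. 0.586 to 3 decimal places.

0.586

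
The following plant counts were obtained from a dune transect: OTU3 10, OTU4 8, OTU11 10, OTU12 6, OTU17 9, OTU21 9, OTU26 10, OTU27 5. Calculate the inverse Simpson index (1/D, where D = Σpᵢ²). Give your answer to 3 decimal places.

Total N = 10+8+10+6+9+9+10+5 = 67, so the proportions are 0.1492537, 0.119403, 0.1492537, 0.0895522, 0.1343284, 0.1343284, 0.1492537, 0.0746269 (working shown to 7 dp, full precision carried).
D = 0.1492537² + 0.119403² + 0.1492537² + 0.0895522² + 0.1343284² + 0.1343284² + 0.1492537² + 0.0746269² = 0.0222767 + 0.0142571 + 0.0222767 + 0.0080196 + 0.0180441 + 0.0180441 + 0.0222767 + 0.0055692 = 0.1307641.
So 1/D = 7.64736, i.e. 7.647 to 3 decimal places.

7.647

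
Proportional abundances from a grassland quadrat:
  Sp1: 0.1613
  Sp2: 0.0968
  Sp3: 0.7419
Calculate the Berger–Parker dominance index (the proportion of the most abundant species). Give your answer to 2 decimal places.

0.74

The largest proportion is 0.7419, i.e. d = 0.74 to 2 decimal places.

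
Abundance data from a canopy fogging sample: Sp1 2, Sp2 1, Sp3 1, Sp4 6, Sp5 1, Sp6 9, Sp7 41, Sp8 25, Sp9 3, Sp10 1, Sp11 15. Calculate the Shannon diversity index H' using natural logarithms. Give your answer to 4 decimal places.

1.7153

Total N = 2+1+1+6+1+9+41+25+3+1+15 = 105, so the proportions are 0.019048, 0.009524, 0.009524, 0.057143, 0.009524, 0.085714, 0.390476, 0.238095, 0.028571, 0.009524, 0.142857 (working shown to 6 dp, full precision carried).
Each pᵢ ln pᵢ term: 0.019048×(-3.960813)=-0.075444, 0.009524×(-4.653960)=-0.044323, 0.009524×(-4.653960)=-0.044323, 0.057143×(-2.862201)=-0.163554, 0.009524×(-4.653960)=-0.044323, 0.085714×(-2.456736)=-0.210577, 0.390476×(-0.940388)=-0.367199, 0.238095×(-1.435085)=-0.341687, 0.028571×(-3.555348)=-0.101581, 0.009524×(-4.653960)=-0.044323, 0.142857×(-1.945910)=-0.277987.
Sum = -1.715324, so H' = 1.7153.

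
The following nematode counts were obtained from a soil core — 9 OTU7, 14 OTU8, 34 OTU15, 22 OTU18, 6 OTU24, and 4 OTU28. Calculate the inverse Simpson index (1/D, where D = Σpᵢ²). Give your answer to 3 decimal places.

Total N = 9+14+34+22+6+4 = 89, so the proportions are 0.1011236, 0.1573034, 0.3820225, 0.247191, 0.0674157, 0.0449438 (working shown to 7 dp, full precision carried).
D = 0.1011236² + 0.1573034² + 0.3820225² + 0.247191² + 0.0674157² + 0.0449438² = 0.0102260 + 0.0247444 + 0.1459412 + 0.0611034 + 0.0045449 + 0.0020199 = 0.2485797.
So 1/D = 4.02285, i.e. 4.023 to 3 decimal places.

4.023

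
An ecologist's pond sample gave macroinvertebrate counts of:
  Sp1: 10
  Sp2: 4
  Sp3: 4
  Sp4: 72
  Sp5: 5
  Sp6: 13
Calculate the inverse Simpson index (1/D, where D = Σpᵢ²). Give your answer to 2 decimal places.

Total N = 10+4+4+72+5+13 = 108, so the proportions are 0.09259, 0.03704, 0.03704, 0.66667, 0.0463, 0.12037 (working shown to 5 dp, full precision carried).
D = 0.09259² + 0.03704² + 0.03704² + 0.66667² + 0.0463² + 0.12037² = 0.00857 + 0.00137 + 0.00137 + 0.44444 + 0.00214 + 0.01449 = 0.47239.
So 1/D = 2.1169, i.e. 2.12 to 2 decimal places.

2.12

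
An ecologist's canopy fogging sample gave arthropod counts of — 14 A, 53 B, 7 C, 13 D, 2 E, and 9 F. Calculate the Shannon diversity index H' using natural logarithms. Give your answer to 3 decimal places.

Total N = 14+53+7+13+2+9 = 98, so the proportions are 0.14286, 0.54082, 0.07143, 0.13265, 0.02041, 0.09184 (working shown to 5 dp, full precision carried).
Each pᵢ ln pᵢ term: 0.14286×(-1.94591)=-0.27799, 0.54082×(-0.61468)=-0.33243, 0.07143×(-2.63906)=-0.18850, 0.13265×(-2.02002)=-0.26796, 0.02041×(-3.89182)=-0.07942, 0.09184×(-2.38774)=-0.21928.
Sum = -1.36559, so H' = 1.366.

1.366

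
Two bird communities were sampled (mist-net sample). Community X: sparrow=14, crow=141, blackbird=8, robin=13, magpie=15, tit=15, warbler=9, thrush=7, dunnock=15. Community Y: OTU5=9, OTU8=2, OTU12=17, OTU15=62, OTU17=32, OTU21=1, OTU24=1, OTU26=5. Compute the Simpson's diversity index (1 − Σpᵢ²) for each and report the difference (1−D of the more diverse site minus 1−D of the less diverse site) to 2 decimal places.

Community X: N=237, proportions 0.0591, 0.5949, 0.0338, 0.0549, 0.0633, 0.0633, 0.038, 0.0295, 0.0633, giving 1−D = 0.6241 (working shown to 4 dp, full precision carried).
Community Y: N=129, proportions 0.0698, 0.0155, 0.1318, 0.4806, 0.2481, 0.0078, 0.0078, 0.0388, giving 1−D = 0.6834.
Difference = |0.6241 − 0.6834| = 0.0593, i.e. 0.06 to 2 decimal places.

0.06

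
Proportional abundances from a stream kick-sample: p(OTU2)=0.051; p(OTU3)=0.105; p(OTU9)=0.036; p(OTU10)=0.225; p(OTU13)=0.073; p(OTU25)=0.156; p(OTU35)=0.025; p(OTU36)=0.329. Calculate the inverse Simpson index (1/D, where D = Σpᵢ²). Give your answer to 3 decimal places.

D = 0.051² + 0.105² + 0.036² + 0.225² + 0.073² + 0.156² + 0.025² + 0.329² = 0.0026010 + 0.0110250 + 0.0012960 + 0.0506250 + 0.0053290 + 0.0243360 + 0.0006250 + 0.1082410 = 0.2040780 (working shown to 7 dp, full precision carried).
So 1/D = 4.90009, i.e. 4.900 to 3 decimal places.

4.900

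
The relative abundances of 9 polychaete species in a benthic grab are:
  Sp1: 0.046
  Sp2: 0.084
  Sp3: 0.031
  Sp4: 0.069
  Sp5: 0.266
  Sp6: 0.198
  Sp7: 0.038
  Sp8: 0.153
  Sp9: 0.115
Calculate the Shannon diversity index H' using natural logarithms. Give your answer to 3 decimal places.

1.975

Each pᵢ ln pᵢ term (working shown to 5 dp, full precision carried): 0.046×(-3.07911)=-0.14164, 0.084×(-2.47694)=-0.20806, 0.031×(-3.47377)=-0.10769, 0.069×(-2.67365)=-0.18448, 0.266×(-1.32426)=-0.35225, 0.198×(-1.61949)=-0.32066, 0.038×(-3.27017)=-0.12427, 0.153×(-1.87732)=-0.28723, 0.115×(-2.16282)=-0.24872.
Sum = -1.97500, so H' = 1.975.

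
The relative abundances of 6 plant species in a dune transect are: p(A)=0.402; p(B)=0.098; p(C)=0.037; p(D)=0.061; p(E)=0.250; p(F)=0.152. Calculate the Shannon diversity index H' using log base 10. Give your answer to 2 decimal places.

Each pᵢ log₁₀ pᵢ term (working shown to 4 dp, full precision carried): 0.402×(-0.3958)=-0.1591, 0.098×(-1.0088)=-0.0989, 0.037×(-1.4318)=-0.0530, 0.061×(-1.2147)=-0.0741, 0.25×(-0.6021)=-0.1505, 0.152×(-0.8182)=-0.1244.
Sum = -0.6599, so H' = 0.66.

0.66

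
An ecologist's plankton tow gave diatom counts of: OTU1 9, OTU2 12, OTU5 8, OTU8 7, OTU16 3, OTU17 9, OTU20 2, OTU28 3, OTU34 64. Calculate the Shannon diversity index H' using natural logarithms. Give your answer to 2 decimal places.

1.57

Total N = 9+12+8+7+3+9+2+3+64 = 117, so the proportions are 0.0769, 0.1026, 0.0684, 0.0598, 0.0256, 0.0769, 0.0171, 0.0256, 0.547 (working shown to 4 dp, full precision carried).
Each pᵢ ln pᵢ term: 0.0769×(-2.5649)=-0.1973, 0.1026×(-2.2773)=-0.2336, 0.0684×(-2.6827)=-0.1834, 0.0598×(-2.8163)=-0.1685, 0.0256×(-3.6636)=-0.0939, 0.0769×(-2.5649)=-0.1973, 0.0171×(-4.0690)=-0.0696, 0.0256×(-3.6636)=-0.0939, 0.547×(-0.6033)=-0.3300.
Sum = -1.5675, so H' = 1.57.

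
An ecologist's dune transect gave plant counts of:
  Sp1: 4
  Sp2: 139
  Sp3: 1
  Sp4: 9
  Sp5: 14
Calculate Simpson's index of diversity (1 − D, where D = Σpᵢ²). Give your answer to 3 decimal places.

0.297

Total N = 4+139+1+9+14 = 167, so the proportions are 0.02395, 0.83234, 0.00599, 0.05389, 0.08383 (working shown to 5 dp, full precision carried).
D = 0.02395² + 0.83234² + 0.00599² + 0.05389² + 0.08383² = 0.00057 + 0.69278 + 0.00004 + 0.00290 + 0.00703 = 0.70332.
So 1 − D = 0.29668, i.e. 0.297 to 3 decimal places.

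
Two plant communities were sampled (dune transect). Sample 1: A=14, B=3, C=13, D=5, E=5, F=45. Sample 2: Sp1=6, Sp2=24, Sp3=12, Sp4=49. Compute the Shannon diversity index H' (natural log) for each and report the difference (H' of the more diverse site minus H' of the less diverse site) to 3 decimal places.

Sample 1: N=85, proportions 0.164706, 0.035294, 0.152941, 0.058824, 0.058824, 0.529412, giving H' = 1.372285 (working shown to 6 dp, full precision carried).
Sample 2: N=91, proportions 0.065934, 0.263736, 0.131868, 0.538462, giving H' = 1.131278.
Difference = |1.372285 − 1.131278| = 0.241007, i.e. 0.241 to 3 decimal places.

0.241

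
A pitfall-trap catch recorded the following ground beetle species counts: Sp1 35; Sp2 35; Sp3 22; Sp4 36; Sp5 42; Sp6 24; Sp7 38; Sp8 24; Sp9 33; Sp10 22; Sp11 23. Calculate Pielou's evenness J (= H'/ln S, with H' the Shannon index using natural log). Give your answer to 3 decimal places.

0.989

Total N = 35+35+22+36+42+24+38+24+33+22+23 = 334, so the proportions are 0.10479, 0.10479, 0.06587, 0.10778, 0.12575, 0.07186, 0.11377, 0.07186, 0.0988, 0.06587, 0.06886 (working shown to 5 dp, full precision carried).
H' = −Σ pᵢ ln pᵢ = −((-0.23639) + (-0.23639) + (-0.17917) + (-0.24010) + (-0.26074) + (-0.18920) + (-0.24729) + (-0.18920) + (-0.22869) + (-0.17917) + (-0.18425)) = 2.37059.
With S = 11 species, ln S = 2.39790, so J = 2.37059/2.39790 = 0.98861, i.e. 0.989 to 3 decimal places.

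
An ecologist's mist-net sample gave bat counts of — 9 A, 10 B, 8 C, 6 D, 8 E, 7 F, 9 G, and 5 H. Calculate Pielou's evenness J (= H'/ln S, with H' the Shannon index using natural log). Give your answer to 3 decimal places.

0.990

Total N = 9+10+8+6+8+7+9+5 = 62, so the proportions are 0.14516, 0.16129, 0.12903, 0.09677, 0.12903, 0.1129, 0.14516, 0.08065 (working shown to 5 dp, full precision carried).
H' = −Σ pᵢ ln pᵢ = −((-0.28015) + (-0.29428) + (-0.26422) + (-0.22600) + (-0.26422) + (-0.24627) + (-0.28015) + (-0.20304)) = 2.05833.
With S = 8 species, ln S = 2.07944, so J = 2.05833/2.07944 = 0.98985, i.e. 0.990 to 3 decimal places.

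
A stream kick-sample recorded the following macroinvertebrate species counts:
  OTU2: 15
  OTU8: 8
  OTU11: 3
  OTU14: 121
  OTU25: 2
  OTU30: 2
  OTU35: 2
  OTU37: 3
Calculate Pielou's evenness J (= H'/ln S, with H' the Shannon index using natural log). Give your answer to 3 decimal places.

0.430

Total N = 15+8+3+121+2+2+2+3 = 156, so the proportions are 0.09615, 0.05128, 0.01923, 0.77564, 0.01282, 0.01282, 0.01282, 0.01923 (working shown to 5 dp, full precision carried).
H' = −Σ pᵢ ln pᵢ = −((-0.22517) + (-0.15233) + (-0.07599) + (-0.19706) + (-0.05586) + (-0.05586) + (-0.05586) + (-0.07599)) = 0.89410.
With S = 8 species, ln S = 2.07944, so J = 0.89410/2.07944 = 0.42997, i.e. 0.430 to 3 decimal places.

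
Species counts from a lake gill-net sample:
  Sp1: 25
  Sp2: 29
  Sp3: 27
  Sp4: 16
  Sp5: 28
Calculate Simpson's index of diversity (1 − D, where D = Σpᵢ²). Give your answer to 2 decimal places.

Total N = 25+29+27+16+28 = 125, so the proportions are 0.2, 0.232, 0.216, 0.128, 0.224 (working shown to 4 dp, full precision carried).
D = 0.2² + 0.232² + 0.216² + 0.128² + 0.224² = 0.0400 + 0.0538 + 0.0467 + 0.0164 + 0.0502 = 0.2070.
So 1 − D = 0.7930, i.e. 0.79 to 2 decimal places.

0.79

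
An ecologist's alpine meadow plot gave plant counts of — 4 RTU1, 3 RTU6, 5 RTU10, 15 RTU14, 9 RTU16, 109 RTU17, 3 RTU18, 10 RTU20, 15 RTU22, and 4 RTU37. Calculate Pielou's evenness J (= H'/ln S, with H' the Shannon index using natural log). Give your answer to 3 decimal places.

0.626

Total N = 4+3+5+15+9+109+3+10+15+4 = 177, so the proportions are 0.0226, 0.01695, 0.02825, 0.08475, 0.05085, 0.61582, 0.01695, 0.0565, 0.08475, 0.0226 (working shown to 5 dp, full precision carried).
H' = −Σ pᵢ ln pᵢ = −((-0.08565) + (-0.06911) + (-0.10075) + (-0.20916) + (-0.15147) + (-0.29855) + (-0.06911) + (-0.16235) + (-0.20916) + (-0.08565)) = 1.44096.
With S = 10 species, ln S = 2.30259, so J = 1.44096/2.30259 = 0.62580, i.e. 0.626 to 3 decimal places.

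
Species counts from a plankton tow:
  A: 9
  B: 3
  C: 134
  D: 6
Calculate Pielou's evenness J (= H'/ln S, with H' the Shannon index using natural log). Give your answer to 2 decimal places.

Total N = 9+3+134+6 = 152, so the proportions are 0.0592, 0.0197, 0.8816, 0.0395 (working shown to 4 dp, full precision carried).
H' = −Σ pᵢ ln pᵢ = −((-0.1674) + (-0.0775) + (-0.1111) + (-0.1276)) = 0.4835.
With S = 4 species, ln S = 1.3863, so J = 0.4835/1.3863 = 0.3488, i.e. 0.35 to 2 decimal places.

0.35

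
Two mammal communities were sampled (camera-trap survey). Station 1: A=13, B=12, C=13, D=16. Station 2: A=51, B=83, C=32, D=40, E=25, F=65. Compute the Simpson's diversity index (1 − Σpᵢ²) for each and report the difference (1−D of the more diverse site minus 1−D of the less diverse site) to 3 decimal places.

Station 1: N=54, proportions 0.24074, 0.22222, 0.24074, 0.2963, giving 1−D = 0.74691 (working shown to 5 dp, full precision carried).
Station 2: N=296, proportions 0.1723, 0.28041, 0.10811, 0.13514, 0.08446, 0.21959, giving 1−D = 0.80638.
Difference = |0.74691 − 0.80638| = 0.05947, i.e. 0.059 to 3 decimal places.

0.059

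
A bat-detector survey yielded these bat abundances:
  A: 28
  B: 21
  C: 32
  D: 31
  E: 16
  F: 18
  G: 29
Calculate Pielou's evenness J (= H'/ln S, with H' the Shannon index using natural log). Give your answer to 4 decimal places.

Total N = 28+21+32+31+16+18+29 = 175, so the proportions are 0.16, 0.12, 0.182857, 0.177143, 0.091429, 0.102857, 0.165714 (working shown to 6 dp, full precision carried).
H' = −Σ pᵢ ln pᵢ = −((-0.293213) + (-0.254432) + (-0.310683) + (-0.306599) + (-0.218715) + (-0.233940) + (-0.297870)) = 1.915451.
With S = 7 species, ln S = 1.945910, so J = 1.915451/1.945910 = 0.984347, i.e. 0.9843 to 4 decimal places.

0.9843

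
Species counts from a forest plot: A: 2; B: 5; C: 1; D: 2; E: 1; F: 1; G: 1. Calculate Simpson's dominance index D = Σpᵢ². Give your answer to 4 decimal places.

Total N = 2+5+1+2+1+1+1 = 13, so the proportions are 0.153846, 0.384615, 0.076923, 0.153846, 0.076923, 0.076923, 0.076923 (working shown to 6 dp, full precision carried).
D = 0.153846² + 0.384615² + 0.076923² + 0.153846² + 0.076923² + 0.076923² + 0.076923² = 0.023669 + 0.147929 + 0.005917 + 0.023669 + 0.005917 + 0.005917 + 0.005917 = 0.218935.
To 4 decimal places, D = 0.2189.

0.2189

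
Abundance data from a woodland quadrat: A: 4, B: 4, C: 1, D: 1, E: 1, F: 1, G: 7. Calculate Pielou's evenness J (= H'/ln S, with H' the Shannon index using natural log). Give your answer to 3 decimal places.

Total N = 4+4+1+1+1+1+7 = 19, so the proportions are 0.21053, 0.21053, 0.05263, 0.05263, 0.05263, 0.05263, 0.36842 (working shown to 5 dp, full precision carried).
H' = −Σ pᵢ ln pᵢ = −((-0.32803) + (-0.32803) + (-0.15497) + (-0.15497) + (-0.15497) + (-0.15497) + (-0.36788)) = 1.64382.
With S = 7 species, ln S = 1.94591, so J = 1.64382/1.94591 = 0.84476, i.e. 0.845 to 3 decimal places.

0.845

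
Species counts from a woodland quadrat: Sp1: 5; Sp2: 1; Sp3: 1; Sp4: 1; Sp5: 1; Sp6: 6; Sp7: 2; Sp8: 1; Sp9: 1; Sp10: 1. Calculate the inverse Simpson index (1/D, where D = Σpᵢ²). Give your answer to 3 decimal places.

Total N = 5+1+1+1+1+6+2+1+1+1 = 20, so the proportions are 0.25, 0.05, 0.05, 0.05, 0.05, 0.3, 0.1, 0.05, 0.05, 0.05 (working shown to 7 dp, full precision carried).
D = 0.25² + 0.05² + 0.05² + 0.05² + 0.05² + 0.3² + 0.1² + 0.05² + 0.05² + 0.05² = 0.0625000 + 0.0025000 + 0.0025000 + 0.0025000 + 0.0025000 + 0.0900000 + 0.0100000 + 0.0025000 + 0.0025000 + 0.0025000 = 0.1800000.
So 1/D = 5.55556, i.e. 5.556 to 3 decimal places.

5.556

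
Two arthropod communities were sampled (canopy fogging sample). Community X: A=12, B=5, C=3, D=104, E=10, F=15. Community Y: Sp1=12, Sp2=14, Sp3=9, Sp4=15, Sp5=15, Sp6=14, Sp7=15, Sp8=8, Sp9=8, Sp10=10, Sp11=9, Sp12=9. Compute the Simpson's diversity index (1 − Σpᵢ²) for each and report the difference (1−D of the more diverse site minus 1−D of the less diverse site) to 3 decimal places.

Community X: N=149, proportions 0.08054, 0.03356, 0.02013, 0.69799, 0.06711, 0.10067, giving 1−D = 0.49016 (working shown to 5 dp, full precision carried).
Community Y: N=138, proportions 0.08696, 0.10145, 0.06522, 0.1087, 0.1087, 0.10145, 0.1087, 0.05797, 0.05797, 0.07246, 0.06522, 0.06522, giving 1−D = 0.91168.
Difference = |0.49016 − 0.91168| = 0.42152, i.e. 0.422 to 3 decimal places.

0.422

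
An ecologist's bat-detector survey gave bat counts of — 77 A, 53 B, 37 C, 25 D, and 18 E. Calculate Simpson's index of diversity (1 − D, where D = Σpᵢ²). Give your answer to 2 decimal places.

0.75

Total N = 77+53+37+25+18 = 210, so the proportions are 0.3667, 0.2524, 0.1762, 0.119, 0.0857 (working shown to 4 dp, full precision carried).
D = 0.3667² + 0.2524² + 0.1762² + 0.119² + 0.0857² = 0.1344 + 0.0637 + 0.0310 + 0.0142 + 0.0073 = 0.2507.
So 1 − D = 0.7493, i.e. 0.75 to 2 decimal places.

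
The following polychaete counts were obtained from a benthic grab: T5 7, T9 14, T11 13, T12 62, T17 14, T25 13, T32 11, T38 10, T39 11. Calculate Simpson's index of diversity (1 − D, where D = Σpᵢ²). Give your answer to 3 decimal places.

0.793

Total N = 7+14+13+62+14+13+11+10+11 = 155, so the proportions are 0.04516, 0.09032, 0.08387, 0.4, 0.09032, 0.08387, 0.07097, 0.06452, 0.07097 (working shown to 5 dp, full precision carried).
D = 0.04516² + 0.09032² + 0.08387² + 0.4² + 0.09032² + 0.08387² + 0.07097² + 0.06452² + 0.07097² = 0.00204 + 0.00816 + 0.00703 + 0.16000 + 0.00816 + 0.00703 + 0.00504 + 0.00416 + 0.00504 = 0.20666.
So 1 − D = 0.79334, i.e. 0.793 to 3 decimal places.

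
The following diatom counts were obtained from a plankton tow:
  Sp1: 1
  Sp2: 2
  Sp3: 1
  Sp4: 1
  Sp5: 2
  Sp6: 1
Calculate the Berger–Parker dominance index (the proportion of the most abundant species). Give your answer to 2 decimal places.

0.25

Total N = 1+2+1+1+2+1 = 8, so the proportions are 0.125, 0.25, 0.125, 0.125, 0.25, 0.125 (working shown to 4 dp, full precision carried).
The largest proportion is 0.25, i.e. d = 0.25 to 2 decimal places.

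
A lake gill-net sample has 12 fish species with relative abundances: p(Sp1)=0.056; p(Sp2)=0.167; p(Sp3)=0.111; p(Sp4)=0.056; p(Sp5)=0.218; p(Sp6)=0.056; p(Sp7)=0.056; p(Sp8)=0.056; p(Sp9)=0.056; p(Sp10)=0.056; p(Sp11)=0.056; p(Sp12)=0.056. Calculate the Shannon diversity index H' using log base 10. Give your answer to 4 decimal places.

1.0109

Each pᵢ log₁₀ pᵢ term (working shown to 6 dp, full precision carried): 0.056×(-1.251812)=-0.070101, 0.167×(-0.777284)=-0.129806, 0.111×(-0.954677)=-0.105969, 0.056×(-1.251812)=-0.070101, 0.218×(-0.661544)=-0.144216, 0.056×(-1.251812)=-0.070101, 0.056×(-1.251812)=-0.070101, 0.056×(-1.251812)=-0.070101, 0.056×(-1.251812)=-0.070101, 0.056×(-1.251812)=-0.070101, 0.056×(-1.251812)=-0.070101, 0.056×(-1.251812)=-0.070101.
Sum = -1.010905, so H' = 1.0109.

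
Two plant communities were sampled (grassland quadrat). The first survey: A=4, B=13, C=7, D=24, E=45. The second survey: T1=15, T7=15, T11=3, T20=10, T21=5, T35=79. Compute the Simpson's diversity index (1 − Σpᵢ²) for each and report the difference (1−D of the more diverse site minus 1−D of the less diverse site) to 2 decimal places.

0.10

The first survey: N=93, proportions 0.043, 0.1398, 0.0753, 0.2581, 0.4839, giving 1−D = 0.6722 (working shown to 4 dp, full precision carried).
The second survey: N=127, proportions 0.1181, 0.1181, 0.0236, 0.0787, 0.0394, 0.622, giving 1−D = 0.5768.
Difference = |0.6722 − 0.5768| = 0.0954, i.e. 0.10 to 2 decimal places.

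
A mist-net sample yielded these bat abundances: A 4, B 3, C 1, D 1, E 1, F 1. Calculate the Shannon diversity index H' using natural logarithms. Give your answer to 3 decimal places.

Total N = 4+3+1+1+1+1 = 11, so the proportions are 0.36364, 0.27273, 0.09091, 0.09091, 0.09091, 0.09091 (working shown to 5 dp, full precision carried).
Each pᵢ ln pᵢ term: 0.36364×(-1.01160)=-0.36785, 0.27273×(-1.29928)=-0.35435, 0.09091×(-2.39790)=-0.21799, 0.09091×(-2.39790)=-0.21799, 0.09091×(-2.39790)=-0.21799, 0.09091×(-2.39790)=-0.21799.
Sum = -1.59417, so H' = 1.594.

1.594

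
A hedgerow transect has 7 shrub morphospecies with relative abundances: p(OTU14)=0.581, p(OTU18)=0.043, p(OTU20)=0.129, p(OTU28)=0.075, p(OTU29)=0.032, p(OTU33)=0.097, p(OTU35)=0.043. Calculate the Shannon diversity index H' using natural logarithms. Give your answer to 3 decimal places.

1.381

Each pᵢ ln pᵢ term (working shown to 5 dp, full precision carried): 0.581×(-0.54300)=-0.31549, 0.043×(-3.14656)=-0.13530, 0.129×(-2.04794)=-0.26418, 0.075×(-2.59027)=-0.19427, 0.032×(-3.44202)=-0.11014, 0.097×(-2.33304)=-0.22631, 0.043×(-3.14656)=-0.13530.
Sum = -1.38099, so H' = 1.381.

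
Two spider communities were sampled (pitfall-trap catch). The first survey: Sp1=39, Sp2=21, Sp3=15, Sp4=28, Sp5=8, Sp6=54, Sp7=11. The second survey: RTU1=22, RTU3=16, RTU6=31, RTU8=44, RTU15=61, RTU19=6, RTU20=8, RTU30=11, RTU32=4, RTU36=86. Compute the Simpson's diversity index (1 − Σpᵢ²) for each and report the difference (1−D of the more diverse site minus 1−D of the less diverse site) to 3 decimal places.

The first survey: N=176, proportions 0.22159, 0.11932, 0.08523, 0.15909, 0.04545, 0.30682, 0.0625, giving 1−D = 0.80398 (working shown to 5 dp, full precision carried).
The second survey: N=289, proportions 0.07612, 0.05536, 0.10727, 0.15225, 0.21107, 0.02076, 0.02768, 0.03806, 0.01384, 0.29758, giving 1−D = 0.82051.
Difference = |0.80398 − 0.82051| = 0.01653, i.e. 0.017 to 3 decimal places.

0.017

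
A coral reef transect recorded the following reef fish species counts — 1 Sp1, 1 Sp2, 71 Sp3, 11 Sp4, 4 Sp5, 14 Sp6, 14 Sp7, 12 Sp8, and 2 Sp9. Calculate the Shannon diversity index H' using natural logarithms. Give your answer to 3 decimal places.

Total N = 1+1+71+11+4+14+14+12+2 = 130, so the proportions are 0.00769, 0.00769, 0.54615, 0.08462, 0.03077, 0.10769, 0.10769, 0.09231, 0.01538 (working shown to 5 dp, full precision carried).
Each pᵢ ln pᵢ term: 0.00769×(-4.86753)=-0.03744, 0.00769×(-4.86753)=-0.03744, 0.54615×(-0.60485)=-0.33034, 0.08462×(-2.46964)=-0.20897, 0.03077×(-3.48124)=-0.10712, 0.10769×(-2.22848)=-0.23999, 0.10769×(-2.22848)=-0.23999, 0.09231×(-2.38263)=-0.21993, 0.01538×(-4.17439)=-0.06422.
Sum = -1.48545, so H' = 1.485.

1.485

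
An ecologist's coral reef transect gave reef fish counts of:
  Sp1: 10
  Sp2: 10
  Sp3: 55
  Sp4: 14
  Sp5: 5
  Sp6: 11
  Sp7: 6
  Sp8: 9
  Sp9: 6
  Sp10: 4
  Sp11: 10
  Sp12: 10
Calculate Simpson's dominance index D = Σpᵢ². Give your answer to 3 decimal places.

0.175

Total N = 10+10+55+14+5+11+6+9+6+4+10+10 = 150, so the proportions are 0.06667, 0.06667, 0.36667, 0.09333, 0.03333, 0.07333, 0.04, 0.06, 0.04, 0.02667, 0.06667, 0.06667 (working shown to 5 dp, full precision carried).
D = 0.06667² + 0.06667² + 0.36667² + 0.09333² + 0.03333² + 0.07333² + 0.04² + 0.06² + 0.04² + 0.02667² + 0.06667² + 0.06667² = 0.00444 + 0.00444 + 0.13444 + 0.00871 + 0.00111 + 0.00538 + 0.00160 + 0.00360 + 0.00160 + 0.00071 + 0.00444 + 0.00444 = 0.17493.
To 3 decimal places, D = 0.175.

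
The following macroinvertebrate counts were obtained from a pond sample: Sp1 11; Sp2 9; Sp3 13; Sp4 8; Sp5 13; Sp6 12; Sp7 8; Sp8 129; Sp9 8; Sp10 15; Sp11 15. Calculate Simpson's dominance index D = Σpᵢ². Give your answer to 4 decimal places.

0.3093

Total N = 11+9+13+8+13+12+8+129+8+15+15 = 241, so the proportions are 0.045643, 0.037344, 0.053942, 0.033195, 0.053942, 0.049793, 0.033195, 0.53527, 0.033195, 0.062241, 0.062241 (working shown to 6 dp, full precision carried).
D = 0.045643² + 0.037344² + 0.053942² + 0.033195² + 0.053942² + 0.049793² + 0.033195² + 0.53527² + 0.033195² + 0.062241² + 0.062241² = 0.002083 + 0.001395 + 0.002910 + 0.001102 + 0.002910 + 0.002479 + 0.001102 + 0.286514 + 0.001102 + 0.003874 + 0.003874 = 0.309344.
To 4 decimal places, D = 0.3093.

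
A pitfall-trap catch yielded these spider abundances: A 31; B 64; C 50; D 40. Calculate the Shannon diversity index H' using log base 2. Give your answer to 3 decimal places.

1.949

Total N = 31+64+50+40 = 185, so the proportions are 0.16757, 0.34595, 0.27027, 0.21622 (working shown to 5 dp, full precision carried).
Each pᵢ log₂ pᵢ term: 0.16757×(-2.57719)=-0.43185, 0.34595×(-1.53138)=-0.52978, 0.27027×(-1.88753)=-0.51014, 0.21622×(-2.20945)=-0.47772.
Sum = -1.94949, so H' = 1.949.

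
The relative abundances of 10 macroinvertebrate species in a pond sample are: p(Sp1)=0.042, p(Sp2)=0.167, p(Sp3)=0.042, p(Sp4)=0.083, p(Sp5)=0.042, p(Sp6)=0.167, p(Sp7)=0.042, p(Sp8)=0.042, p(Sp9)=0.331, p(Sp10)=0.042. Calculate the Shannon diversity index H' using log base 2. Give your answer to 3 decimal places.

2.841

Each pᵢ log₂ pᵢ term (working shown to 5 dp, full precision carried): 0.042×(-4.57347)=-0.19209, 0.167×(-2.58208)=-0.43121, 0.042×(-4.57347)=-0.19209, 0.083×(-3.59074)=-0.29803, 0.042×(-4.57347)=-0.19209, 0.167×(-2.58208)=-0.43121, 0.042×(-4.57347)=-0.19209, 0.042×(-4.57347)=-0.19209, 0.331×(-1.59510)=-0.52798, 0.042×(-4.57347)=-0.19209.
Sum = -2.84094, so H' = 2.841.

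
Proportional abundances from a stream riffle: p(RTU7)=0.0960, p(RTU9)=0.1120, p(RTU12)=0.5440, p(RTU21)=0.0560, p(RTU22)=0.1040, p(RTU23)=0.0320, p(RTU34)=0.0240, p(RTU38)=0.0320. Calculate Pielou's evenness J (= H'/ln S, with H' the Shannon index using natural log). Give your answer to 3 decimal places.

H' = −Σ pᵢ ln pᵢ = −((-0.22497) + (-0.24520) + (-0.33119) + (-0.16141) + (-0.23539) + (-0.11014) + (-0.08951) + (-0.11014)) = 1.50796 (working shown to 5 dp, full precision carried).
With S = 8 species, ln S = 2.07944, so J = 1.50796/2.07944 = 0.72518, i.e. 0.725 to 3 decimal places.

0.725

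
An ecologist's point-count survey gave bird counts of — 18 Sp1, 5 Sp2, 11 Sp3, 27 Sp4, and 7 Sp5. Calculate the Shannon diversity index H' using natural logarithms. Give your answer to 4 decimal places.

1.4392

Total N = 18+5+11+27+7 = 68, so the proportions are 0.264706, 0.073529, 0.161765, 0.397059, 0.102941 (working shown to 6 dp, full precision carried).
Each pᵢ ln pᵢ term: 0.264706×(-1.329136)=-0.351830, 0.073529×(-2.610070)=-0.191917, 0.161765×(-1.821612)=-0.294673, 0.397059×(-0.923671)=-0.366752, 0.102941×(-2.273598)=-0.234047.
Sum = -1.439218, so H' = 1.4392.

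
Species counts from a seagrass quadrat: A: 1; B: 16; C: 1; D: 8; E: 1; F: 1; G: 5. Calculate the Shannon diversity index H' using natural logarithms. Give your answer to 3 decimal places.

1.404

Total N = 1+16+1+8+1+1+5 = 33, so the proportions are 0.0303, 0.48485, 0.0303, 0.24242, 0.0303, 0.0303, 0.15152 (working shown to 5 dp, full precision carried).
Each pᵢ ln pᵢ term: 0.0303×(-3.49651)=-0.10595, 0.48485×(-0.72392)=-0.35099, 0.0303×(-3.49651)=-0.10595, 0.24242×(-1.41707)=-0.34353, 0.0303×(-3.49651)=-0.10595, 0.0303×(-3.49651)=-0.10595, 0.15152×(-1.88707)=-0.28592.
Sum = -1.40426, so H' = 1.404.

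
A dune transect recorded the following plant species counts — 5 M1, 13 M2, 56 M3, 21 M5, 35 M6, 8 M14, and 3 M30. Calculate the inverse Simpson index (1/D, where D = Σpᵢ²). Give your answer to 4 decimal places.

3.9221

Total N = 5+13+56+21+35+8+3 = 141, so the proportions are 0.03546099, 0.09219858, 0.39716312, 0.14893617, 0.24822695, 0.05673759, 0.0212766 (working shown to 8 dp, full precision carried).
D = 0.03546099² + 0.09219858² + 0.39716312² + 0.14893617² + 0.24822695² + 0.05673759² + 0.0212766² = 0.00125748 + 0.00850058 + 0.15773854 + 0.02218198 + 0.06161662 + 0.00321915 + 0.00045269 = 0.25496705.
So 1/D = 3.922075, i.e. 3.9221 to 4 decimal places.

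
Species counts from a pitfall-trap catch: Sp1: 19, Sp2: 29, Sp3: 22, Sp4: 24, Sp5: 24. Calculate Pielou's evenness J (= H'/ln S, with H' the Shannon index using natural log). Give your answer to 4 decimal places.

Total N = 19+29+22+24+24 = 118, so the proportions are 0.161017, 0.245763, 0.186441, 0.20339, 0.20339 (working shown to 6 dp, full precision carried).
H' = −Σ pᵢ ln pᵢ = −((-0.294057) + (-0.344901) + (-0.313154) + (-0.323925) + (-0.323925)) = 1.599961.
With S = 5 species, ln S = 1.609438, so J = 1.599961/1.609438 = 0.994111, i.e. 0.9941 to 4 decimal places.

0.9941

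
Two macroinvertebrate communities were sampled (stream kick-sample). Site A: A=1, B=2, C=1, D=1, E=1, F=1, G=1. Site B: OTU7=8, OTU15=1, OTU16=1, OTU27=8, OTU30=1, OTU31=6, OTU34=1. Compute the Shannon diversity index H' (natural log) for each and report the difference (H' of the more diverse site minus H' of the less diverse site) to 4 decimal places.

Site A: N=8, proportions 0.125, 0.25, 0.125, 0.125, 0.125, 0.125, 0.125, giving H' = 1.90615475 (working shown to 8 dp, full precision carried).
Site B: N=26, proportions 0.30769231, 0.03846154, 0.03846154, 0.30769231, 0.03846154, 0.23076923, 0.03846154, giving H' = 1.56495725.
Difference = |1.90615475 − 1.56495725| = 0.34119750, i.e. 0.3412 to 4 decimal places.

0.3412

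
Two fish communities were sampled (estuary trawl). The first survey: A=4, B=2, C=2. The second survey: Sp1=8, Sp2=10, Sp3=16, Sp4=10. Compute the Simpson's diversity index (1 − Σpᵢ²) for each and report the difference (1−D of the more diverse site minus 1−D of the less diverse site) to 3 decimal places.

The first survey: N=8, proportions 0.5, 0.25, 0.25, giving 1−D = 0.62500 (working shown to 5 dp, full precision carried).
The second survey: N=44, proportions 0.18182, 0.22727, 0.36364, 0.22727, giving 1−D = 0.73140.
Difference = |0.62500 − 0.73140| = 0.10640, i.e. 0.106 to 3 decimal places.

0.106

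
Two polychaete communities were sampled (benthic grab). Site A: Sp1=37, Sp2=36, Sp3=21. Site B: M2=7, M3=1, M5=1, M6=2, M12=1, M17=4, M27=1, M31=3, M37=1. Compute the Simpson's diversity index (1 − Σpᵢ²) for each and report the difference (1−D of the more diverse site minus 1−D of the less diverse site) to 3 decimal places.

Site A: N=94, proportions 0.39362, 0.38298, 0.2234, giving 1−D = 0.64848 (working shown to 5 dp, full precision carried).
Site B: N=21, proportions 0.33333, 0.04762, 0.04762, 0.09524, 0.04762, 0.19048, 0.04762, 0.14286, 0.04762, giving 1−D = 0.81179.
Difference = |0.64848 − 0.81179| = 0.16331, i.e. 0.163 to 3 decimal places.

0.163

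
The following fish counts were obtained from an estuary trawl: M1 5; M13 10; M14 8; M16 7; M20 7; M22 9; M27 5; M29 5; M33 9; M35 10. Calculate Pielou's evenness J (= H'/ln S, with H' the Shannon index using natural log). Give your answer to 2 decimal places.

Total N = 5+10+8+7+7+9+5+5+9+10 = 75, so the proportions are 0.0667, 0.1333, 0.1067, 0.0933, 0.0933, 0.12, 0.0667, 0.0667, 0.12, 0.1333 (working shown to 4 dp, full precision carried).
H' = −Σ pᵢ ln pᵢ = −((-0.1805) + (-0.2687) + (-0.2387) + (-0.2213) + (-0.2213) + (-0.2544) + (-0.1805) + (-0.1805) + (-0.2544) + (-0.2687)) = 2.2692.
With S = 10 species, ln S = 2.3026, so J = 2.2692/2.3026 = 0.9855, i.e. 0.99 to 2 decimal places.

0.99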